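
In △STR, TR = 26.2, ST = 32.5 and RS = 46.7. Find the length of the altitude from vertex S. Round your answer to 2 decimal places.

Semiperimeter s = (26.2 + 46.7 + 32.5)/2 = 52.7.
Heron's formula: area = √(52.7·26.5·6·20.2) ≈ 411.41.
The altitude from S has length 2·area/TR ≈ 31.406.

h_S ≈ 31.41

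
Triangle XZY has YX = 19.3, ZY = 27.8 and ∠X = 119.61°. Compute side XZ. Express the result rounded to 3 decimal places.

Law of sines: sin Z = YX·sin X/ZY ≈ 0.60358.
Since ZY ≥ YX, only the acute value applies: ∠Z ≈ 37.13°.
Then ∠Y = 180° − ∠X − ∠Z ≈ 23.26°.
Law of sines gives XZ = ZY·sin Y/sin X ≈ 12.629.

12.629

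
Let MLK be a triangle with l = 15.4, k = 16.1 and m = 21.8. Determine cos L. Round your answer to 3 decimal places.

cos L ≈ 0.708

By the law of cosines, cos L = (k² + m² − l²) / (2·k·m) ≈ 0.70843, so ∠L ≈ 44.89°.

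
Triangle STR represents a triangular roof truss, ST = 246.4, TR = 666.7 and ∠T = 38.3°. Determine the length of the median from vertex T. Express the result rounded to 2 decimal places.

m_T ≈ 436.76

By the law of cosines, RS² = ST² + TR² − 2·ST·TR·cos T = 2.4736e+05, so RS ≈ 497.36.
Median from T: ½√(2·ST² + 2·TR² − RS²) ≈ 436.76.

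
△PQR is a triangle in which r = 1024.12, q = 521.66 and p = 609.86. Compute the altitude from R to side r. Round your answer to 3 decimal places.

239.687

Semiperimeter s = (609.86 + 521.66 + 1024.1)/2 = 1077.8.
Heron's formula: area = √(1077.8·467.96·556.16·53.7) ≈ 1.2273e+05.
The altitude from R has length 2·area/r ≈ 239.69.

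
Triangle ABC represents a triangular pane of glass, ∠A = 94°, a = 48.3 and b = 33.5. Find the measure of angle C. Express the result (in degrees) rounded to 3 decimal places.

∠C ≈ 42.220°

Law of sines: sin B = b·sin A/a ≈ 0.69189.
Since a ≥ b, only the acute value applies: ∠B ≈ 43.78°.
Then ∠C = 180° − ∠A − ∠B ≈ 42.22°.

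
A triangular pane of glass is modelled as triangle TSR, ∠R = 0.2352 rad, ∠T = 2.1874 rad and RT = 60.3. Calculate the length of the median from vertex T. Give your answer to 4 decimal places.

25.5116

The third angle is ∠S = π − ∠R − ∠T = 0.7190 rad.
Law of sines: SR = RT·sin T/sin S ≈ 74.694.
Law of sines: TS = RT·sin R/sin S ≈ 21.336.
Median from T: ½√(2·RT² + 2·TS² − SR²) ≈ 25.512.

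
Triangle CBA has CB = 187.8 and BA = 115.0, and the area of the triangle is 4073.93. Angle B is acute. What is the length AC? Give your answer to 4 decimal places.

From area = ½·CB·BA·sin B, we get sin B = 2·area/(CB·BA) ≈ 0.37727.
Taking the acute solution, ∠B ≈ 22.16°.
Law of cosines then gives AC ≈ 92.15.

92.1504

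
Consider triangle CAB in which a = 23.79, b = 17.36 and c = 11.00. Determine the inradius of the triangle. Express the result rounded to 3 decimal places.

r ≈ 3.393

Semiperimeter s = (11 + 23.79 + 17.36)/2 = 26.075.
Heron's formula: area = √(26.075·15.075·2.285·8.715) ≈ 88.474.
Inradius = area/s = 88.474/26.075 ≈ 3.3931.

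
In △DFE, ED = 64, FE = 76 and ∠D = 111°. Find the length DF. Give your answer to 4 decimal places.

24.0329

Law of sines: sin F = ED·sin D/FE ≈ 0.78617.
Since FE ≥ ED, only the acute value applies: ∠F ≈ 51.83°.
Then ∠E = 180° − ∠D − ∠F ≈ 17.17°.
Law of sines gives DF = FE·sin E/sin D ≈ 24.033.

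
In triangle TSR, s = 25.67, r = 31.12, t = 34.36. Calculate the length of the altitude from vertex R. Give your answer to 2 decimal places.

Semiperimeter p = (34.36 + 25.67 + 31.12)/2 = 45.575.
Heron's formula: area = √(45.575·11.215·19.905·14.455) ≈ 383.49.
The altitude from R has length 2·area/r ≈ 24.646.

h_R ≈ 24.65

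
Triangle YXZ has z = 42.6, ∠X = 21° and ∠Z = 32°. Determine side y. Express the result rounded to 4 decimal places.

The third angle is ∠Y = 180° − ∠X − ∠Z = 127.00°.
Law of sines: y = z·sin Y/sin Z ≈ 64.202.

64.2020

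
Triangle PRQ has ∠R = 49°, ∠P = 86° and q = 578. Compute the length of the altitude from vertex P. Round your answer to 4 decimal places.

The third angle is ∠Q = 180° − ∠P − ∠R = 45.00°.
Law of sines: p = q·sin P/sin Q ≈ 815.42.
Law of sines: r = q·sin R/sin Q ≈ 616.91.
Area = ½·q·p·sin R ≈ 1.7785e+05.
The altitude from P has length 2·area/p ≈ 436.22.

h_P ≈ 436.2221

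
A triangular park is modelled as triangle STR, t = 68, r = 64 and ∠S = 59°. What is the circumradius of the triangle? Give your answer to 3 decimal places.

37.970

By the law of cosines, s² = t² + r² − 2·t·r·cos S = 4237.1, so s ≈ 65.093.
Area = ½·t·r·sin S ≈ 1865.2.
Circumradius = s/(2 sin S) ≈ 37.97.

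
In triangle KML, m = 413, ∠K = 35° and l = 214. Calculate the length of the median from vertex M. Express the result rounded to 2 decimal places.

By the law of cosines, k² = m² + l² − 2·m·l·cos K = 71568, so k ≈ 267.52.
Median from M: ½√(2·l² + 2·k² − m²) ≈ 126.65.

m_M ≈ 126.65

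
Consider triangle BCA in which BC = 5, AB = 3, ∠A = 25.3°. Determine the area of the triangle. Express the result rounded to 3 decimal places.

4.837

Law of sines: sin C = AB·sin A/BC ≈ 0.25641.
Since BC ≥ AB, only the acute value applies: ∠C ≈ 14.86°.
Then ∠B = 180° − ∠A − ∠C ≈ 139.84°.
Law of sines gives CA = BC·sin B/sin A ≈ 7.5451.
Area = ½·BC·AB·sin B ≈ 4.8367.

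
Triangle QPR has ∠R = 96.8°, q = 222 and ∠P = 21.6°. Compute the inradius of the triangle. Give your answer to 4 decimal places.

36.2152

The third angle is ∠Q = 180° − ∠P − ∠R = 61.60°.
Law of sines: p = q·sin P/sin Q ≈ 92.905.
Law of sines: r = q·sin R/sin Q ≈ 250.6.
Area = ½·q·p·sin R ≈ 10240.
Semiperimeter s = (222+92.905+250.6)/2 = 282.75.
Inradius = area/s = 10240/282.75 ≈ 36.215.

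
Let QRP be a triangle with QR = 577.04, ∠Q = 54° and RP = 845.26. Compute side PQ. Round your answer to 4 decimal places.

1043.8240

Law of sines: sin P = QR·sin Q/RP ≈ 0.55230.
Since RP ≥ QR, only the acute value applies: ∠P ≈ 33.52°.
Then ∠R = 180° − ∠Q − ∠P ≈ 92.48°.
Law of sines gives PQ = RP·sin R/sin Q ≈ 1043.8.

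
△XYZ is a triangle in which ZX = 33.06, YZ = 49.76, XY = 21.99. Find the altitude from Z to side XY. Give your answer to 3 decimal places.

h_Z ≈ 25.974

Semiperimeter s = (49.76 + 33.06 + 21.99)/2 = 52.405.
Heron's formula: area = √(52.405·2.645·19.345·30.415) ≈ 285.58.
The altitude from Z has length 2·area/XY ≈ 25.974.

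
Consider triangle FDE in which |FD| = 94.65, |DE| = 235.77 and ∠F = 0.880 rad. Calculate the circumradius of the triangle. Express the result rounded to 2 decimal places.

Law of sines: sin E = |FD|·sin F/|DE| ≈ 0.30941.
Since |DE| ≥ |FD|, only the acute value applies: ∠E ≈ 0.315 rad.
Then ∠D = π − ∠F − ∠E ≈ 1.947 rad.
Law of sines gives |EF| = |DE|·sin D/sin F ≈ 284.51.
Circumradius = |DE|/(2 sin F) ≈ 152.95.

152.95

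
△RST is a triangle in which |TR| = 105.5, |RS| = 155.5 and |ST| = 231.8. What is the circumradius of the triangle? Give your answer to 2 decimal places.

By the law of cosines, cos R = (|TR|² + |RS|² − |ST|²) / (2·|TR|·|RS|) ≈ -0.56143, so ∠R ≈ 124.15°.
Circumradius = |ST|/(2 sin R) ≈ 140.06.

140.06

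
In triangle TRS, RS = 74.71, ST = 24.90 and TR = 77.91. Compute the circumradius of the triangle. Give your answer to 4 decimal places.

38.9794

By the law of cosines, cos T = (ST² + TR² − RS²) / (2·ST·TR) ≈ 0.28567, so ∠T ≈ 73.40°.
Circumradius = RS/(2 sin T) ≈ 38.979.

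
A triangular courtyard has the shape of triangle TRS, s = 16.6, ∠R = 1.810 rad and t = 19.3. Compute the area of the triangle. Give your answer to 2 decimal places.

area ≈ 155.63

Area = ½·s·t·sin R ≈ 155.63.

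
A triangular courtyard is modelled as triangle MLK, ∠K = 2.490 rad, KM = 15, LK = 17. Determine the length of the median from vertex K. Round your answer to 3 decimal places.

m_K ≈ 5.208

By the law of cosines, ML² = LK² + KM² − 2·LK·KM·cos K = 919.51, so ML ≈ 30.323.
Median from K: ½√(2·LK² + 2·KM² − ML²) ≈ 5.2079.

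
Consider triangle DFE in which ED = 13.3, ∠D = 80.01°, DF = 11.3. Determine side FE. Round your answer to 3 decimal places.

15.888

By the law of cosines, FE² = ED² + DF² − 2·ED·DF·cos D = 252.44, so FE ≈ 15.888.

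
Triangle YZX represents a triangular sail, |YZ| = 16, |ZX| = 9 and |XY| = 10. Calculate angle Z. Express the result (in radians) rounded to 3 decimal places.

0.604

By the law of cosines, cos Z = (|YZ|² + |ZX|² − |XY|²) / (2·|YZ|·|ZX|) ≈ 0.82292, so ∠Z ≈ 0.6043 rad.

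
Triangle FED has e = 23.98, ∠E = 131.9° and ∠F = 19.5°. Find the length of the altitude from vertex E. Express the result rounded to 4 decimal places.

5.1481

The third angle is ∠D = 180° − ∠F − ∠E = 28.60°.
Law of sines: f = e·sin F/sin E ≈ 10.754.
Law of sines: d = e·sin D/sin E ≈ 15.422.
Area = ½·e·f·sin D ≈ 61.726.
The altitude from E has length 2·area/e ≈ 5.1481.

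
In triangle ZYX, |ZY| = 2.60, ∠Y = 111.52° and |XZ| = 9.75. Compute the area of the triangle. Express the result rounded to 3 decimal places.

Law of sines: sin X = |ZY|·sin Y/|XZ| ≈ 0.24808.
Since |XZ| ≥ |ZY|, only the acute value applies: ∠X ≈ 14.36°.
Then ∠Z = 180° − ∠Y − ∠X ≈ 54.12°.
Law of sines gives |YX| = |XZ|·sin Z/sin Y ≈ 8.4915.
Area = ½·|XZ|·|ZY|·sin Z ≈ 10.269.

10.269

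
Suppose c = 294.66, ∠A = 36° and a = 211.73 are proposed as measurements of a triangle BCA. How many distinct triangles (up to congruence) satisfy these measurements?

2

c·sin A = 294.66·sin(36°) ≈ 173.2.
Since c sin A < a < c (173.2 < 211.73 < 294.66), two triangles exist.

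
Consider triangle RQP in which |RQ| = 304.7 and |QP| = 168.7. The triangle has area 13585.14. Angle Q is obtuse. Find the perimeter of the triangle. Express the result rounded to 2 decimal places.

From area = ½·|RQ|·|QP|·sin Q, we get sin Q = 2·area/(|RQ|·|QP|) ≈ 0.52857.
Taking the obtuse solution, ∠Q ≈ 148.09°.
Law of cosines then gives |PR| ≈ 456.7.
Perimeter = 168.7 + 456.7 + 304.7 = 930.1.

930.10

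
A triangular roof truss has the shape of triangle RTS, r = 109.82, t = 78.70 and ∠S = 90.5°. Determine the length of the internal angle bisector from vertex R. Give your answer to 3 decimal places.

By the law of cosines, s² = r² + t² − 2·r·t·cos S = 18405, so s ≈ 135.66.
Law of cosines again: cos R = (t² + s² − r²)/(2·t·s) ≈ 0.58717, so ∠R ≈ 54.04°.
The bisector from R has length 2·t·s·cos(∠R/2)/(t+s) ≈ 88.739.

88.739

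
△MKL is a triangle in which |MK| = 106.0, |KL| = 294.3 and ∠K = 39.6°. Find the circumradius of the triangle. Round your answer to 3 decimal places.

By the law of cosines, |LM|² = |MK|² + |KL|² − 2·|MK|·|KL|·cos K = 49775, so |LM| ≈ 223.1.
Area = ½·|MK|·|KL|·sin K ≈ 9942.5.
Circumradius = |LM|/(2 sin K) ≈ 175.

R ≈ 175.004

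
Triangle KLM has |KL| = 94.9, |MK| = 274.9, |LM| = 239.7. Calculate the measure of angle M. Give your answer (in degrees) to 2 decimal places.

By the law of cosines, cos M = (|LM|² + |MK|² − |KL|²) / (2·|LM|·|MK|) ≈ 0.94106, so ∠M ≈ 19.77°.

19.77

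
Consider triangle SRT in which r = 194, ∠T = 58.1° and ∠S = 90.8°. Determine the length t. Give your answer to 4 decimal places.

The third angle is ∠R = 180° − ∠T − ∠S = 31.10°.
Law of sines: t = r·sin T/sin R ≈ 318.86.

318.8575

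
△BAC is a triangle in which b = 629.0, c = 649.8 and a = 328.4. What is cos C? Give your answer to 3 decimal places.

cos C ≈ 0.197

By the law of cosines, cos C = (b² + a² − c²) / (2·b·a) ≈ 0.19666, so ∠C ≈ 78.66°.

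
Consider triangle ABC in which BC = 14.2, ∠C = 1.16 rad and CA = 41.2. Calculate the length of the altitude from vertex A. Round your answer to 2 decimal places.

h_A ≈ 37.77

By the law of cosines, AB² = BC² + CA² − 2·BC·CA·cos C = 1431.8, so AB ≈ 37.839.
Area = ½·BC·CA·sin C ≈ 268.18.
The altitude from A has length 2·area/BC ≈ 37.772.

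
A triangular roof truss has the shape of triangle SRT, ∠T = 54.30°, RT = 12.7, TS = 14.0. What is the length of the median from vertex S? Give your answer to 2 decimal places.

11.51

By the law of cosines, SR² = RT² + TS² − 2·RT·TS·cos T = 149.78, so SR ≈ 12.239.
Median from S: ½√(2·TS² + 2·SR² − RT²) ≈ 11.514.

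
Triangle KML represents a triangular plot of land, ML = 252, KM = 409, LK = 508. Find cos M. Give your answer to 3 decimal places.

By the law of cosines, cos M = (KM² + ML² − LK²) / (2·KM·ML) ≈ -0.13233, so ∠M ≈ 97.60°.

-0.132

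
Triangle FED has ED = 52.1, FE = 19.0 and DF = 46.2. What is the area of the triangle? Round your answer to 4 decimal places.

Semiperimeter s = (52.1 + 46.2 + 19)/2 = 58.65.
Heron's formula: area = √(58.65·6.55·12.45·39.65) ≈ 435.47.

area ≈ 435.4727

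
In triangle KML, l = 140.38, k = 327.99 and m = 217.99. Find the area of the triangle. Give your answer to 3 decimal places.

area ≈ 11504.259

Semiperimeter s = (327.99 + 217.99 + 140.38)/2 = 343.18.
Heron's formula: area = √(343.18·15.19·125.19·202.8) ≈ 11504.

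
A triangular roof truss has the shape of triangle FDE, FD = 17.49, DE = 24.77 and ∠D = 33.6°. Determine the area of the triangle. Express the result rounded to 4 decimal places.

119.8722

Area = ½·FD·DE·sin D ≈ 119.87.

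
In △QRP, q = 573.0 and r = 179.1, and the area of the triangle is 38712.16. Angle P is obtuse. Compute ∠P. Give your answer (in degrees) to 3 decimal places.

From area = ½·q·r·sin P, we get sin P = 2·area/(q·r) ≈ 0.75444.
Taking the obtuse solution, ∠P ≈ 131.02°.

∠P ≈ 131.023°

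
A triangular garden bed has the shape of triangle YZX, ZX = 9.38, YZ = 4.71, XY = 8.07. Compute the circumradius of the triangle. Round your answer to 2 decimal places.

R ≈ 4.69

By the law of cosines, cos Y = (XY² + YZ² − ZX²) / (2·XY·YZ) ≈ -0.00888, so ∠Y ≈ 90.51°.
Circumradius = ZX/(2 sin Y) ≈ 4.6902.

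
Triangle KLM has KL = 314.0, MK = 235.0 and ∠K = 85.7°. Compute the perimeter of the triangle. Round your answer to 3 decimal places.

perimeter ≈ 926.830

By the law of cosines, LM² = MK² + KL² − 2·MK·KL·cos K = 1.4276e+05, so LM ≈ 377.83.
Semiperimeter s = (377.83+235+314)/2 = 463.42.
Perimeter = 377.83 + 235 + 314 = 926.83.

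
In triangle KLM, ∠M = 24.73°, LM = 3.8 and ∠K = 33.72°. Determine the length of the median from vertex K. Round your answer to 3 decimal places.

m_K ≈ 4.184

The third angle is ∠L = 180° − ∠M − ∠K = 121.55°.
Law of sines: MK = LM·sin L/sin K ≈ 5.8334.
Law of sines: KL = LM·sin M/sin K ≈ 2.8636.
Median from K: ½√(2·MK² + 2·KL² − LM²) ≈ 4.1838.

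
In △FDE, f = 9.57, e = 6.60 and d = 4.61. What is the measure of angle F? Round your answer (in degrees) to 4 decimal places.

116.1017

By the law of cosines, cos F = (d² + e² − f²) / (2·d·e) ≈ -0.43997, so ∠F ≈ 116.10°.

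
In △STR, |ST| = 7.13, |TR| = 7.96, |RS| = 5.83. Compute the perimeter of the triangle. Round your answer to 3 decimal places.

Perimeter = 7.96 + 5.83 + 7.13 = 20.92.

20.920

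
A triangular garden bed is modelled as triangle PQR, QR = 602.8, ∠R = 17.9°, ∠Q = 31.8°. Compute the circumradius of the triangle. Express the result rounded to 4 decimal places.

The third angle is ∠P = 180° − ∠Q − ∠R = 130.30°.
Law of sines: RP = QR·sin Q/sin P ≈ 416.5.
Law of sines: PQ = QR·sin R/sin P ≈ 242.93.
Circumradius = QR/(2 sin P) ≈ 395.19.

395.1914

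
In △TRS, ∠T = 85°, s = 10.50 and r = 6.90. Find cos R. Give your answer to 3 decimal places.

By the law of cosines, t² = r² + s² − 2·r·s·cos T = 145.23, so t ≈ 12.051.
Law of cosines again: cos R = (s² + t² − r²)/(2·s·t) ≈ 0.82138, so ∠R ≈ 34.78°.

0.821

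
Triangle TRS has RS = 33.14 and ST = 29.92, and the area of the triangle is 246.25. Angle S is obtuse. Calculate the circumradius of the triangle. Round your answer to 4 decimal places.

From area = ½·RS·ST·sin S, we get sin S = 2·area/(RS·ST) ≈ 0.49670.
Taking the obtuse solution, ∠S ≈ 2.622 rad.
Law of cosines then gives TR ≈ 60.948.
Circumradius = TR/(2 sin S) ≈ 61.353.

61.3531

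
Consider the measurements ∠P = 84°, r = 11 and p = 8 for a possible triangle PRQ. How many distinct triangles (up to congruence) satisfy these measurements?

0

r·sin P = 11·sin(84°) ≈ 10.94.
Since p = 8 < 10.94 = r sin P, no triangle exists.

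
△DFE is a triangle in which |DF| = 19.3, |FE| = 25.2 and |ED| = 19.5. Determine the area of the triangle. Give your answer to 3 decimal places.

185.860

Semiperimeter s = (25.2 + 19.5 + 19.3)/2 = 32.
Heron's formula: area = √(32·6.8·12.5·12.7) ≈ 185.86.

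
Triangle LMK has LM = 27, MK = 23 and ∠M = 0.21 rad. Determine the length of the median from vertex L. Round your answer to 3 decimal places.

m_L ≈ 15.934

By the law of cosines, KL² = LM² + MK² − 2·LM·MK·cos M = 43.286, so KL ≈ 6.5792.
Median from L: ½√(2·KL² + 2·LM² − MK²) ≈ 15.934.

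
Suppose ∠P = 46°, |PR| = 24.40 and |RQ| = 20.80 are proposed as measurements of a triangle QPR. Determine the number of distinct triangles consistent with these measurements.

2

|PR|·sin P = 24.40·sin(46°) ≈ 17.55.
Since |PR| sin P < |RQ| < |PR| (17.55 < 20.80 < 24.40), two triangles exist.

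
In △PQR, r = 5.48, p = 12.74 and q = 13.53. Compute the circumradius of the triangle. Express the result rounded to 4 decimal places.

6.7800

By the law of cosines, cos P = (q² + r² − p²) / (2·q·r) ≈ 0.34246, so ∠P ≈ 69.97°.
Circumradius = p/(2 sin P) ≈ 6.78.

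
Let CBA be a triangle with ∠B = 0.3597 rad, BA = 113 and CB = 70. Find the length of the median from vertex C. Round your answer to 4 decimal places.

m_C ≈ 26.2387

By the law of cosines, AC² = CB² + BA² − 2·CB·BA·cos B = 2861.4, so AC ≈ 53.492.
Median from C: ½√(2·AC² + 2·CB² − BA²) ≈ 26.239.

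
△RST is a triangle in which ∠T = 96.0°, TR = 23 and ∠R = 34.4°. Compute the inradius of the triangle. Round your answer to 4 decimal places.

The third angle is ∠S = 180° − ∠T − ∠R = 49.60°.
Law of sines: ST = TR·sin R/sin S ≈ 17.063.
Law of sines: RS = TR·sin T/sin S ≈ 30.037.
Area = ½·TR·ST·sin T ≈ 195.15.
Semiperimeter s = (17.063+23+30.037)/2 = 35.05.
Inradius = area/s = 195.15/35.05 ≈ 5.5678.

r ≈ 5.5678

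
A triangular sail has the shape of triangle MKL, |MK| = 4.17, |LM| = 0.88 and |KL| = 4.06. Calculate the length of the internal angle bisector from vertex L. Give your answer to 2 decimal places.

By the law of cosines, cos L = (|KL|² + |LM|² − |MK|²) / (2·|KL|·|LM|) ≈ -0.01832, so ∠L ≈ 91.05°.
The bisector from L has length 2·|KL|·|LM|·cos(∠L/2)/(|KL|+|LM|) ≈ 1.0134.

t_L ≈ 1.01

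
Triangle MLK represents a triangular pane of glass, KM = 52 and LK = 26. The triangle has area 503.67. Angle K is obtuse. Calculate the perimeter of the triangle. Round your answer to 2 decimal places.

150.00

From area = ½·LK·KM·sin K, we get sin K = 2·area/(LK·KM) ≈ 0.74507.
Taking the obtuse solution, ∠K ≈ 131.83°.
Law of cosines then gives ML ≈ 71.997.
Perimeter = 26 + 52 + 71.997 = 150.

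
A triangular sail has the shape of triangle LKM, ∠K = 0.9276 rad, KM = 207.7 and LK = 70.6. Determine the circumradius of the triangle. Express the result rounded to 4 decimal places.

By the law of cosines, ML² = LK² + KM² − 2·LK·KM·cos K = 30534, so ML ≈ 174.74.
Area = ½·LK·KM·sin K ≈ 5866.8.
Circumradius = ML/(2 sin K) ≈ 109.19.

R ≈ 109.1882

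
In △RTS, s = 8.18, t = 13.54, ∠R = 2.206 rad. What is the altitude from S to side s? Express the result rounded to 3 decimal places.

10.899

By the law of cosines, r² = t² + s² − 2·t·s·cos R = 381.68, so r ≈ 19.537.
Area = ½·t·s·sin R ≈ 44.577.
The altitude from S has length 2·area/s ≈ 10.899.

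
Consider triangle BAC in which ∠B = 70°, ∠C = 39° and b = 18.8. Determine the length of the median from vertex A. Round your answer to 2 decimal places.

m_A ≈ 12.90

The third angle is ∠A = 180° − ∠C − ∠B = 71.00°.
Law of sines: a = b·sin A/sin B ≈ 18.917.
Law of sines: c = b·sin C/sin B ≈ 12.591.
Median from A: ½√(2·c² + 2·b² − a²) ≈ 12.904.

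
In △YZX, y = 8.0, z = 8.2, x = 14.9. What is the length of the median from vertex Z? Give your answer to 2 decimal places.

m_Z ≈ 11.23

Median from Z: ½√(2·x² + 2·y² − z²) ≈ 11.234.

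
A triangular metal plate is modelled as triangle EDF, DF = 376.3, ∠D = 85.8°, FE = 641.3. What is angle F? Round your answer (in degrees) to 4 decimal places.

Law of sines: sin E = DF·sin D/FE ≈ 0.58520.
Since FE ≥ DF, only the acute value applies: ∠E ≈ 35.82°.
Then ∠F = 180° − ∠D − ∠E ≈ 58.38°.

∠F ≈ 58.3828°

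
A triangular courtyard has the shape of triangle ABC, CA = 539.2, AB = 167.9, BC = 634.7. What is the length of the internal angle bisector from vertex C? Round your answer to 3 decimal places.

t_C ≈ 578.990

By the law of cosines, cos C = (BC² + CA² − AB²) / (2·BC·CA) ≈ 0.97214, so ∠C ≈ 13.56°.
The bisector from C has length 2·BC·CA·cos(∠C/2)/(BC+CA) ≈ 578.99.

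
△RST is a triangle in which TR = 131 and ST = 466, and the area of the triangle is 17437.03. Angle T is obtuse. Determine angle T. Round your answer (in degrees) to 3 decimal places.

∠T ≈ 145.161°

From area = ½·ST·TR·sin T, we get sin T = 2·area/(ST·TR) ≈ 0.57128.
Taking the obtuse solution, ∠T ≈ 145.16°.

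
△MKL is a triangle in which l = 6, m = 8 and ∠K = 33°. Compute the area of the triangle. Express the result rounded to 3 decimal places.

Area = ½·l·m·sin K ≈ 13.071.

13.071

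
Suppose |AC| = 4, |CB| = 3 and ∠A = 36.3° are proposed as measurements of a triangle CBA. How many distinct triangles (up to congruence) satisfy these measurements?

|AC|·sin A = 4·sin(36.3°) ≈ 2.368.
Since |AC| sin A < |CB| < |AC| (2.368 < 3 < 4), two triangles exist.

2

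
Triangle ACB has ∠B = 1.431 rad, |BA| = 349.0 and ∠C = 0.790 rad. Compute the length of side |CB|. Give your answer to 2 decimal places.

391.06

The third angle is ∠A = π − ∠C − ∠B = 0.921 rad.
Law of sines: |CB| = |BA|·sin A/sin C ≈ 391.06.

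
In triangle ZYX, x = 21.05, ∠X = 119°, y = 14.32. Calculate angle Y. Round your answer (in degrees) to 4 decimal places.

36.5120

Law of sines: sin Y = y·sin X/x ≈ 0.59499.
Since x ≥ y, only the acute value applies: ∠Y ≈ 36.51°.
Then ∠Z = 180° − ∠X − ∠Y ≈ 24.49°.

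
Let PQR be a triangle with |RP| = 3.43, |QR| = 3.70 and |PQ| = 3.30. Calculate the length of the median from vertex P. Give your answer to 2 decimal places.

Median from P: ½√(2·|RP|² + 2·|PQ|² − |QR|²) ≈ 2.8116.

2.81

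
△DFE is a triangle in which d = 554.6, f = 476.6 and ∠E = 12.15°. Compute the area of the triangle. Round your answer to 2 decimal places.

Area = ½·d·f·sin E ≈ 27816.

27816.20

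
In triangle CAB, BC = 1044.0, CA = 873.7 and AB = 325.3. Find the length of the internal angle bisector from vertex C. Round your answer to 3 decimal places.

941.221

By the law of cosines, cos C = (BC² + CA² − AB²) / (2·BC·CA) ≈ 0.95789, so ∠C ≈ 16.69°.
The bisector from C has length 2·BC·CA·cos(∠C/2)/(BC+CA) ≈ 941.22.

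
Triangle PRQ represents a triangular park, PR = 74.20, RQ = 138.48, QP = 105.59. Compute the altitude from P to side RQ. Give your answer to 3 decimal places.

Semiperimeter s = (138.48 + 105.59 + 74.2)/2 = 159.13.
Heron's formula: area = √(159.13·20.655·53.545·84.935) ≈ 3866.3.
The altitude from P has length 2·area/RQ ≈ 55.839.

55.839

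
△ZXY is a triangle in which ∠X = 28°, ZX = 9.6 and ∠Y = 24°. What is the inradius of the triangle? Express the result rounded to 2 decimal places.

2.13

The third angle is ∠Z = 180° − ∠X − ∠Y = 128.00°.
Law of sines: XY = ZX·sin Z/sin Y ≈ 18.599.
Law of sines: YZ = ZX·sin X/sin Y ≈ 11.081.
Area = ½·ZX·XY·sin X ≈ 41.912.
Semiperimeter s = (18.599+11.081+9.6)/2 = 19.64.
Inradius = area/s = 41.912/19.64 ≈ 2.134.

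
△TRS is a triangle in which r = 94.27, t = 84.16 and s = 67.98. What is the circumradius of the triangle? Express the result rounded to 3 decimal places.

48.632

By the law of cosines, cos T = (r² + s² − t²) / (2·r·s) ≈ 0.50131, so ∠T ≈ 59.91°.
Circumradius = t/(2 sin T) ≈ 48.632.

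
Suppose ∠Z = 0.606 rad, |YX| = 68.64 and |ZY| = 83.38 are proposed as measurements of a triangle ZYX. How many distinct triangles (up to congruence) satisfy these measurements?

|ZY|·sin Z = 83.38·sin(0.606 rad) ≈ 47.49.
Since |ZY| sin Z < |YX| < |ZY| (47.49 < 68.64 < 83.38), two triangles exist.

2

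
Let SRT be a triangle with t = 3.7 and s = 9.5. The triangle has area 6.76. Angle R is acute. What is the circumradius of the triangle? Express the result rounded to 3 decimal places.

From area = ½·t·s·sin R, we get sin R = 2·area/(t·s) ≈ 0.38464.
Taking the acute solution, ∠R ≈ 22.62°.
Law of cosines then gives r ≈ 6.2489.
Circumradius = r/(2 sin R) ≈ 8.1231.

8.123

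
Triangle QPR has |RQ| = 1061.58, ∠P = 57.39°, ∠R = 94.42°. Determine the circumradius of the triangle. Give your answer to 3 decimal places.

The third angle is ∠Q = 180° − ∠P − ∠R = 28.19°.
Law of sines: |PR| = |RQ|·sin Q/sin P ≈ 595.34.
Law of sines: |QP| = |RQ|·sin R/sin P ≈ 1256.5.
Circumradius = |RQ|/(2 sin P) ≈ 630.12.

630.124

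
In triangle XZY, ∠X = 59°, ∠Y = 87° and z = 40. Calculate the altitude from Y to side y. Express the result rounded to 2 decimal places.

The third angle is ∠Z = 180° − ∠Y − ∠X = 34.00°.
Law of sines: x = z·sin X/sin Z ≈ 61.315.
Law of sines: y = z·sin Y/sin Z ≈ 71.434.
Area = ½·z·x·sin Y ≈ 1224.6.
The altitude from Y has length 2·area/y ≈ 34.287.

34.29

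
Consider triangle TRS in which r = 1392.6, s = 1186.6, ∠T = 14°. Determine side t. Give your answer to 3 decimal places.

374.975

By the law of cosines, t² = r² + s² − 2·r·s·cos T = 1.4061e+05, so t ≈ 374.97.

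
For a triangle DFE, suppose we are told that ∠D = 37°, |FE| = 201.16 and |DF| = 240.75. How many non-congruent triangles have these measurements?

|DF|·sin D = 240.75·sin(37°) ≈ 144.9.
Since |DF| sin D < |FE| < |DF| (144.9 < 201.16 < 240.75), two triangles exist.

2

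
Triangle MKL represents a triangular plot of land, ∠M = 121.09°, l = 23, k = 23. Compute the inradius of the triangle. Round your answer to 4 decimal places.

By the law of cosines, m² = k² + l² − 2·k·l·cos M = 1604.3, so m ≈ 40.054.
Area = ½·k·l·sin M ≈ 226.51.
Semiperimeter s = (40.054+23+23)/2 = 43.027.
Inradius = area/s = 226.51/43.027 ≈ 5.2643.

r ≈ 5.2643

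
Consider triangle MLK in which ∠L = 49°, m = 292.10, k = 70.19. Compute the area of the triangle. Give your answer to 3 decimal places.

7736.716

Area = ½·k·m·sin L ≈ 7736.7.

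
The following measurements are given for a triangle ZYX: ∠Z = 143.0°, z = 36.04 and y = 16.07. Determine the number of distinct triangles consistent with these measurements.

1

y·sin Z = 16.07·sin(143.0°) ≈ 9.671.
Since ∠Z is not acute, a triangle exists only if z > y; here z > y, so there is exactly one triangle.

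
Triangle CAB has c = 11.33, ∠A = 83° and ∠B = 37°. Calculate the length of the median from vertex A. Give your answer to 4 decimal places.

7.2819

The third angle is ∠C = 180° − ∠A − ∠B = 60.00°.
Law of sines: a = c·sin A/sin C ≈ 12.985.
Law of sines: b = c·sin B/sin C ≈ 7.8734.
Median from A: ½√(2·b² + 2·c² − a²) ≈ 7.2819.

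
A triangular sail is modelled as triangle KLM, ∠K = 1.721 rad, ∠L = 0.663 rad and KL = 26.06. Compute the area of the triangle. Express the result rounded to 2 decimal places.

The third angle is ∠M = π − ∠K − ∠L = 0.758 rad.
Law of sines: LM = KL·sin K/sin M ≈ 37.496.
Law of sines: MK = KL·sin L/sin M ≈ 23.341.
Area = ½·KL·LM·sin L ≈ 300.71.

area ≈ 300.71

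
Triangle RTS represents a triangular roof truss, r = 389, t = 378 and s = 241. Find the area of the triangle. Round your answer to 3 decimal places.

43825.546

Semiperimeter p = (389 + 378 + 241)/2 = 504.
Heron's formula: area = √(504·115·126·263) ≈ 43826.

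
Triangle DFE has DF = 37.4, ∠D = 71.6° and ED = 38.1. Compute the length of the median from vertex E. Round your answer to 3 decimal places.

36.763

By the law of cosines, FE² = ED² + DF² − 2·ED·DF·cos D = 1950.8, so FE ≈ 44.168.
Median from E: ½√(2·FE² + 2·ED² − DF²) ≈ 36.763.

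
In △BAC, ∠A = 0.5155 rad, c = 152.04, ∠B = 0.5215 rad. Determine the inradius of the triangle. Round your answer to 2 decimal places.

r ≈ 20.16

The third angle is ∠C = π − ∠B − ∠A = 2.1046 rad.
Law of sines: b = c·sin B/sin C ≈ 87.984.
Law of sines: a = c·sin A/sin C ≈ 87.063.
Area = ½·c·b·sin A ≈ 3297.2.
Semiperimeter s = (87.984+87.063+152.04)/2 = 163.54.
Inradius = area/s = 3297.2/163.54 ≈ 20.161.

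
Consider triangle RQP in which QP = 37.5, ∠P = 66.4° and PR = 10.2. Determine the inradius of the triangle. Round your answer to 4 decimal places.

r ≈ 4.2538

By the law of cosines, RQ² = QP² + PR² − 2·QP·PR·cos P = 1204, so RQ ≈ 34.699.
Area = ½·QP·PR·sin P ≈ 175.25.
Semiperimeter s = (37.5+10.2+34.699)/2 = 41.2.
Inradius = area/s = 175.25/41.2 ≈ 4.2538.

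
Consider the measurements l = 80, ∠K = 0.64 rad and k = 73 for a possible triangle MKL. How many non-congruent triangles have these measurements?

2

l·sin K = 80·sin(0.64 rad) ≈ 47.78.
Since l sin K < k < l (47.78 < 73 < 80), two triangles exist.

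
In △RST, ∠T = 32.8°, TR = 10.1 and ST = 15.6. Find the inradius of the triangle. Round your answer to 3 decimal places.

By the law of cosines, RS² = ST² + TR² − 2·ST·TR·cos T = 80.491, so RS ≈ 8.9717.
Area = ½·ST·TR·sin T ≈ 42.676.
Semiperimeter s = (15.6+10.1+8.9717)/2 = 17.336.
Inradius = area/s = 42.676/17.336 ≈ 2.4617.

2.462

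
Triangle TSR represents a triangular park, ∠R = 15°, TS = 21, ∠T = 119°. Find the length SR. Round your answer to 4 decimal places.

The third angle is ∠S = 180° − ∠R − ∠T = 46.00°.
Law of sines: SR = TS·sin T/sin R ≈ 70.965.

70.9647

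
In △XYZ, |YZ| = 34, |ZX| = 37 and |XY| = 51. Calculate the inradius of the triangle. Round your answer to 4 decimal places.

10.3068

Semiperimeter s = (34 + 37 + 51)/2 = 61.
Heron's formula: area = √(61·27·24·10) ≈ 628.71.
Inradius = area/s = 628.71/61 ≈ 10.307.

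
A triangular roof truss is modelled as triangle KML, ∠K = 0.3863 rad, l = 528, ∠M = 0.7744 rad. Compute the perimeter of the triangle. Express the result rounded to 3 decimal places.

The third angle is ∠L = π − ∠K − ∠M = 1.9809 rad.
Law of sines: k = l·sin K/sin L ≈ 216.92.
Law of sines: m = l·sin M/sin L ≈ 402.61.
Semiperimeter s = (216.92+402.61+528)/2 = 573.76.
Perimeter = 216.92 + 402.61 + 528 = 1147.5.

perimeter ≈ 1147.524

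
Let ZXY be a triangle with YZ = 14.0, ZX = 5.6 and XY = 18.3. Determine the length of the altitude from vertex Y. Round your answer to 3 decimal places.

10.189

Semiperimeter s = (18.3 + 14 + 5.6)/2 = 18.95.
Heron's formula: area = √(18.95·0.65·4.95·13.35) ≈ 28.53.
The altitude from Y has length 2·area/ZX ≈ 10.189.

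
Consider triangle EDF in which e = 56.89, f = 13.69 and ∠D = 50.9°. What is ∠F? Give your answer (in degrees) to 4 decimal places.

By the law of cosines, d² = f² + e² − 2·f·e·cos D = 2441.5, so d ≈ 49.412.
Law of cosines again: cos F = (e² + d² − f²)/(2·e·d) ≈ 0.97661, so ∠F ≈ 12.42°.

12.4162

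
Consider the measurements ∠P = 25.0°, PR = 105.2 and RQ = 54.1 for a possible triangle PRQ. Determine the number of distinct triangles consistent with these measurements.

PR·sin P = 105.2·sin(25.0°) ≈ 44.46.
Since PR sin P < RQ < PR (44.46 < 54.1 < 105.2), two triangles exist.

2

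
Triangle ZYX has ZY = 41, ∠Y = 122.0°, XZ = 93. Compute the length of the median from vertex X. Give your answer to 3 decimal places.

Law of sines: sin X = ZY·sin Y/XZ ≈ 0.37387.
Since XZ ≥ ZY, only the acute value applies: ∠X ≈ 21.95°.
Then ∠Z = 180° − ∠Y − ∠X ≈ 36.05°.
Law of sines gives YX = XZ·sin Z/sin Y ≈ 64.529.
Median from X: ½√(2·YX² + 2·XZ² − ZY²) ≈ 77.371.

77.371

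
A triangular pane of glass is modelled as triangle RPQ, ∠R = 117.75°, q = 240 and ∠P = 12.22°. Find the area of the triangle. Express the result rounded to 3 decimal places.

The third angle is ∠Q = 180° − ∠R − ∠P = 50.03°.
Law of sines: r = q·sin R/sin Q ≈ 277.14.
Law of sines: p = q·sin P/sin Q ≈ 66.285.
Area = ½·q·r·sin P ≈ 7039.4.

7039.407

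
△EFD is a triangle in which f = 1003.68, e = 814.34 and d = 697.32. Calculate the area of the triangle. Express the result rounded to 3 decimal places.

Semiperimeter s = (814.34 + 1003.7 + 697.32)/2 = 1257.7.
Heron's formula: area = √(1257.7·443.33·253.99·560.35) ≈ 2.817e+05.

area ≈ 281698.743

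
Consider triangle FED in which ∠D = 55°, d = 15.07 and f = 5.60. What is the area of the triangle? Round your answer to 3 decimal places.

area ≈ 40.292

Law of sines: sin F = f·sin D/d ≈ 0.30440.
Since d ≥ f, only the acute value applies: ∠F ≈ 17.72°.
Then ∠E = 180° − ∠D − ∠F ≈ 107.28°.
Law of sines gives e = d·sin E/sin D ≈ 17.567.
Area = ½·d·f·sin E ≈ 40.292.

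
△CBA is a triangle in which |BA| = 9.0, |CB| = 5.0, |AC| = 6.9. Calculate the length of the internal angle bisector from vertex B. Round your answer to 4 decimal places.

t_B ≈ 5.8369

By the law of cosines, cos B = (|CB|² + |BA|² − |AC|²) / (2·|CB|·|BA|) ≈ 0.64878, so ∠B ≈ 49.55°.
The bisector from B has length 2·|CB|·|BA|·cos(∠B/2)/(|CB|+|BA|) ≈ 5.8369.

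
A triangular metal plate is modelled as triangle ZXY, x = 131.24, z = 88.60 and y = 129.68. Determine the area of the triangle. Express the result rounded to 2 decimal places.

5435.13

Semiperimeter s = (88.6 + 131.24 + 129.68)/2 = 174.76.
Heron's formula: area = √(174.76·86.16·43.52·45.08) ≈ 5435.1.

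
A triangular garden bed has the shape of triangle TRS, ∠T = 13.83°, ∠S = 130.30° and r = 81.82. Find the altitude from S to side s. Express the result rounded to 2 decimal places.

The third angle is ∠R = 180° − ∠S − ∠T = 35.87°.
Law of sines: t = r·sin T/sin R ≈ 33.379.
Law of sines: s = r·sin S/sin R ≈ 106.5.
Area = ½·r·t·sin S ≈ 1041.5.
The altitude from S has length 2·area/s ≈ 19.558.

19.56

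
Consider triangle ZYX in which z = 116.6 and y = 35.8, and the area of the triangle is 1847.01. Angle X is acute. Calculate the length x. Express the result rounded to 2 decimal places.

From area = ½·z·y·sin X, we get sin X = 2·area/(z·y) ≈ 0.88495.
Taking the acute solution, ∠X ≈ 62.25°.
Law of cosines then gives x ≈ 104.83.

104.83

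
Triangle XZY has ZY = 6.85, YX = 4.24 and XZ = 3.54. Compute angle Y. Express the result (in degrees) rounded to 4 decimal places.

∠Y ≈ 25.6391°

By the law of cosines, cos Y = (ZY² + YX² − XZ²) / (2·ZY·YX) ≈ 0.90154, so ∠Y ≈ 25.64°.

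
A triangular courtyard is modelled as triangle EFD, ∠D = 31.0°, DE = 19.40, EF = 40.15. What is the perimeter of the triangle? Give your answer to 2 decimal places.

Law of sines: sin F = DE·sin D/EF ≈ 0.24886.
Since EF ≥ DE, only the acute value applies: ∠F ≈ 14.41°.
Then ∠E = 180° − ∠D − ∠F ≈ 134.59°.
Law of sines gives FD = EF·sin E/sin D ≈ 55.516.
Semiperimeter s = (55.516+19.4+40.15)/2 = 57.533.
Perimeter = 55.516 + 19.4 + 40.15 = 115.07.

perimeter ≈ 115.07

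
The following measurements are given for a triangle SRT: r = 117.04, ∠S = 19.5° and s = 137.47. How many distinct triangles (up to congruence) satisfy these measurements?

r·sin S = 117.04·sin(19.5°) ≈ 39.07.
Since s ≥ r, exactly one triangle exists.

1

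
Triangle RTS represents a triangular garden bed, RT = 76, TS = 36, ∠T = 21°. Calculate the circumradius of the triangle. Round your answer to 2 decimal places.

61.82

By the law of cosines, SR² = RT² + TS² − 2·RT·TS·cos T = 1963.4, so SR ≈ 44.311.
Area = ½·RT·TS·sin T ≈ 490.25.
Circumradius = SR/(2 sin T) ≈ 61.823.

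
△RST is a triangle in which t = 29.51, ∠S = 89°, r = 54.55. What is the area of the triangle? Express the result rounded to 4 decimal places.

area ≈ 804.7627

Area = ½·t·r·sin S ≈ 804.76.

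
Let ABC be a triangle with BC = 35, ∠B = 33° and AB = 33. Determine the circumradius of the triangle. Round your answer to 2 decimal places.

By the law of cosines, CA² = AB² + BC² − 2·AB·BC·cos B = 376.67, so CA ≈ 19.408.
Area = ½·AB·BC·sin B ≈ 314.53.
Circumradius = CA/(2 sin B) ≈ 17.817.

R ≈ 17.82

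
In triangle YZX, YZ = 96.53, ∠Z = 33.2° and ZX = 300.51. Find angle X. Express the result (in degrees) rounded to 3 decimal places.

By the law of cosines, XY² = YZ² + ZX² − 2·YZ·ZX·cos Z = 51078, so XY ≈ 226.
Law of cosines again: cos X = (ZX² + XY² − YZ²)/(2·ZX·XY) ≈ 0.97227, so ∠X ≈ 13.53°.

∠X ≈ 13.525°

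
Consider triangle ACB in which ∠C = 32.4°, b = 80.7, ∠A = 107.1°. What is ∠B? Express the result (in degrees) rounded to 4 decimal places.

The third angle is ∠B = 180° − ∠A − ∠C = 40.50°.

40.5000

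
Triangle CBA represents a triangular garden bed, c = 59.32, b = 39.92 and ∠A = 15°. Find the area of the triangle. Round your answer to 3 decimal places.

306.449

Area = ½·c·b·sin A ≈ 306.45.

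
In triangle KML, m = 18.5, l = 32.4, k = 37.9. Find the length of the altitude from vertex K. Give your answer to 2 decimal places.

15.80

Semiperimeter s = (37.9 + 18.5 + 32.4)/2 = 44.4.
Heron's formula: area = √(44.4·6.5·25.9·12) ≈ 299.49.
The altitude from K has length 2·area/k ≈ 15.804.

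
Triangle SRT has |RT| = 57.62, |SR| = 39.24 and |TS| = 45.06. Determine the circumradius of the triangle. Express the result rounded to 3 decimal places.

By the law of cosines, cos S = (|TS|² + |SR|² − |RT|²) / (2·|TS|·|SR|) ≈ 0.07073, so ∠S ≈ 85.94°.
Circumradius = |RT|/(2 sin S) ≈ 28.882.

28.882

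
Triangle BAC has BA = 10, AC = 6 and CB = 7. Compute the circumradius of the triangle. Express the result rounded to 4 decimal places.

By the law of cosines, cos B = (CB² + BA² − AC²) / (2·CB·BA) ≈ 0.80714, so ∠B ≈ 36.18°.
Circumradius = AC/(2 sin B) ≈ 5.0817.

R ≈ 5.0817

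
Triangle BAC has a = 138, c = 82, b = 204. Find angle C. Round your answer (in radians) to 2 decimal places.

0.29

By the law of cosines, cos C = (b² + a² − c²) / (2·b·a) ≈ 0.95794, so ∠C ≈ 0.291 rad.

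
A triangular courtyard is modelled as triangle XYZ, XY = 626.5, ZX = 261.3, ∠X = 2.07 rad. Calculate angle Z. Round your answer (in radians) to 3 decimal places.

∠Z ≈ 0.775 rad

By the law of cosines, YZ² = ZX² + XY² − 2·ZX·XY·cos X = 6.1752e+05, so YZ ≈ 785.82.
Law of cosines again: cos Z = (YZ² + ZX² − XY²)/(2·YZ·ZX) ≈ 0.71418, so ∠Z ≈ 0.775 rad.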